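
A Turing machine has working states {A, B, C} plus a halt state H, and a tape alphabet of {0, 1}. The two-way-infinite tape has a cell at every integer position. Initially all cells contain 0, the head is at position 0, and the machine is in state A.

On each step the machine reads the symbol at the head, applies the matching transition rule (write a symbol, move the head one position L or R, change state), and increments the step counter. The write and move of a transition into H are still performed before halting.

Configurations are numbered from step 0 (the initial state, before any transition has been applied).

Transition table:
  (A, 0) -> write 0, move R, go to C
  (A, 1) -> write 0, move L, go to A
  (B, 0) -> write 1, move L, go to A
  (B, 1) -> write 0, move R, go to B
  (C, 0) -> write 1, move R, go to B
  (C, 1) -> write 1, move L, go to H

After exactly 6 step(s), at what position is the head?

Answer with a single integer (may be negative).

Answer: 2

Derivation:
Step 1: in state A at pos 0, read 0 -> (A,0)->write 0,move R,goto C. Now: state=C, head=1, tape[-1..2]=0000 (head:   ^)
Step 2: in state C at pos 1, read 0 -> (C,0)->write 1,move R,goto B. Now: state=B, head=2, tape[-1..3]=00100 (head:    ^)
Step 3: in state B at pos 2, read 0 -> (B,0)->write 1,move L,goto A. Now: state=A, head=1, tape[-1..3]=00110 (head:   ^)
Step 4: in state A at pos 1, read 1 -> (A,1)->write 0,move L,goto A. Now: state=A, head=0, tape[-1..3]=00010 (head:  ^)
Step 5: in state A at pos 0, read 0 -> (A,0)->write 0,move R,goto C. Now: state=C, head=1, tape[-1..3]=00010 (head:   ^)
Step 6: in state C at pos 1, read 0 -> (C,0)->write 1,move R,goto B. Now: state=B, head=2, tape[-1..3]=00110 (head:    ^)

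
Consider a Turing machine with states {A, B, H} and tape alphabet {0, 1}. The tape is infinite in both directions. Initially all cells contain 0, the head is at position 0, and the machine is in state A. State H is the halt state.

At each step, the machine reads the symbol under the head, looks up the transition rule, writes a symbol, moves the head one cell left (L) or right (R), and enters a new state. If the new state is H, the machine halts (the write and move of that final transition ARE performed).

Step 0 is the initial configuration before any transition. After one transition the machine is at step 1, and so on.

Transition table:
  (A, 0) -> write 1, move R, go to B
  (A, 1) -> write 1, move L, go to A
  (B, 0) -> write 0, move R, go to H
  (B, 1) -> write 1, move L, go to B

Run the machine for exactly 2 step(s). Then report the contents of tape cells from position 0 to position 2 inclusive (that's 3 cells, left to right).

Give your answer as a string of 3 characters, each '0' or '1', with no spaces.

Step 1: in state A at pos 0, read 0 -> (A,0)->write 1,move R,goto B. Now: state=B, head=1, tape[-1..2]=0100 (head:   ^)
Step 2: in state B at pos 1, read 0 -> (B,0)->write 0,move R,goto H. Now: state=H, head=2, tape[-1..3]=01000 (head:    ^)

Answer: 100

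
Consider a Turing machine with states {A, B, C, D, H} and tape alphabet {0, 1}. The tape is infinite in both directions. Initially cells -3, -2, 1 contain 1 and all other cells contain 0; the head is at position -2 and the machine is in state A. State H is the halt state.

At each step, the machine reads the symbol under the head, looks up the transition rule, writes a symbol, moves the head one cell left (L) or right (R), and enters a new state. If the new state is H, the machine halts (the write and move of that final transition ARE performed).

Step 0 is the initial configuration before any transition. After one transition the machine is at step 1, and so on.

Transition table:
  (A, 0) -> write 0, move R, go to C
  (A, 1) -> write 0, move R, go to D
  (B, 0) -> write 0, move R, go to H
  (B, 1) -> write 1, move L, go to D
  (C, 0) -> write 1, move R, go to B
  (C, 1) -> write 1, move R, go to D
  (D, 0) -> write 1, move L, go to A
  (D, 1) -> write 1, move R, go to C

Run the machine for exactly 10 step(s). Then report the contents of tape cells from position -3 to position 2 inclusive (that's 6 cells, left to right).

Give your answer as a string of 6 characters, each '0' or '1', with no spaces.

Answer: 100101

Derivation:
Step 1: in state A at pos -2, read 1 -> (A,1)->write 0,move R,goto D. Now: state=D, head=-1, tape[-4..2]=0100010 (head:    ^)
Step 2: in state D at pos -1, read 0 -> (D,0)->write 1,move L,goto A. Now: state=A, head=-2, tape[-4..2]=0101010 (head:   ^)
Step 3: in state A at pos -2, read 0 -> (A,0)->write 0,move R,goto C. Now: state=C, head=-1, tape[-4..2]=0101010 (head:    ^)
Step 4: in state C at pos -1, read 1 -> (C,1)->write 1,move R,goto D. Now: state=D, head=0, tape[-4..2]=0101010 (head:     ^)
Step 5: in state D at pos 0, read 0 -> (D,0)->write 1,move L,goto A. Now: state=A, head=-1, tape[-4..2]=0101110 (head:    ^)
Step 6: in state A at pos -1, read 1 -> (A,1)->write 0,move R,goto D. Now: state=D, head=0, tape[-4..2]=0100110 (head:     ^)
Step 7: in state D at pos 0, read 1 -> (D,1)->write 1,move R,goto C. Now: state=C, head=1, tape[-4..2]=0100110 (head:      ^)
Step 8: in state C at pos 1, read 1 -> (C,1)->write 1,move R,goto D. Now: state=D, head=2, tape[-4..3]=01001100 (head:       ^)
Step 9: in state D at pos 2, read 0 -> (D,0)->write 1,move L,goto A. Now: state=A, head=1, tape[-4..3]=01001110 (head:      ^)
Step 10: in state A at pos 1, read 1 -> (A,1)->write 0,move R,goto D. Now: state=D, head=2, tape[-4..3]=01001010 (head:       ^)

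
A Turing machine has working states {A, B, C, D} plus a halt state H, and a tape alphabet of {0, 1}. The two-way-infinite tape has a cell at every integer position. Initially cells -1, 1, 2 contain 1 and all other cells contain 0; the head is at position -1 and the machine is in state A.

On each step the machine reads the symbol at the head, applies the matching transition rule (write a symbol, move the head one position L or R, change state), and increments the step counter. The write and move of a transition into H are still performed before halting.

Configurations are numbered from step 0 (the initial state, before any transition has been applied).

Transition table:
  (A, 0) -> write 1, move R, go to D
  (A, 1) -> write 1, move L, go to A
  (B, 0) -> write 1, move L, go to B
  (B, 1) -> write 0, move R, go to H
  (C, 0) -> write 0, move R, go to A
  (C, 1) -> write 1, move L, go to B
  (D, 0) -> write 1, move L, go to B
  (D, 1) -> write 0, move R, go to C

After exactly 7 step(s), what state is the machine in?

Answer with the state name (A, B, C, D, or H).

Step 1: in state A at pos -1, read 1 -> (A,1)->write 1,move L,goto A. Now: state=A, head=-2, tape[-3..3]=0010110 (head:  ^)
Step 2: in state A at pos -2, read 0 -> (A,0)->write 1,move R,goto D. Now: state=D, head=-1, tape[-3..3]=0110110 (head:   ^)
Step 3: in state D at pos -1, read 1 -> (D,1)->write 0,move R,goto C. Now: state=C, head=0, tape[-3..3]=0100110 (head:    ^)
Step 4: in state C at pos 0, read 0 -> (C,0)->write 0,move R,goto A. Now: state=A, head=1, tape[-3..3]=0100110 (head:     ^)
Step 5: in state A at pos 1, read 1 -> (A,1)->write 1,move L,goto A. Now: state=A, head=0, tape[-3..3]=0100110 (head:    ^)
Step 6: in state A at pos 0, read 0 -> (A,0)->write 1,move R,goto D. Now: state=D, head=1, tape[-3..3]=0101110 (head:     ^)
Step 7: in state D at pos 1, read 1 -> (D,1)->write 0,move R,goto C. Now: state=C, head=2, tape[-3..3]=0101010 (head:      ^)

Answer: C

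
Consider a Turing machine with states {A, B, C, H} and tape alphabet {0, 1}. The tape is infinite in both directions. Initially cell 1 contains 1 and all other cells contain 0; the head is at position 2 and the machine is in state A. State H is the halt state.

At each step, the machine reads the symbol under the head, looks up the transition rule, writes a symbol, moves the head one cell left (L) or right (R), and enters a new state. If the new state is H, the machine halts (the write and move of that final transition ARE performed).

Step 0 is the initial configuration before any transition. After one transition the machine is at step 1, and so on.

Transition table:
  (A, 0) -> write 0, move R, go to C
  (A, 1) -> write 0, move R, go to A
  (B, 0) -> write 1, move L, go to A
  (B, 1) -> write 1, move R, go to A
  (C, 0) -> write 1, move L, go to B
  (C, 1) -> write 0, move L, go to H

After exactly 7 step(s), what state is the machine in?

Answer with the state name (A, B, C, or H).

Step 1: in state A at pos 2, read 0 -> (A,0)->write 0,move R,goto C. Now: state=C, head=3, tape[0..4]=01000 (head:    ^)
Step 2: in state C at pos 3, read 0 -> (C,0)->write 1,move L,goto B. Now: state=B, head=2, tape[0..4]=01010 (head:   ^)
Step 3: in state B at pos 2, read 0 -> (B,0)->write 1,move L,goto A. Now: state=A, head=1, tape[0..4]=01110 (head:  ^)
Step 4: in state A at pos 1, read 1 -> (A,1)->write 0,move R,goto A. Now: state=A, head=2, tape[0..4]=00110 (head:   ^)
Step 5: in state A at pos 2, read 1 -> (A,1)->write 0,move R,goto A. Now: state=A, head=3, tape[0..4]=00010 (head:    ^)
Step 6: in state A at pos 3, read 1 -> (A,1)->write 0,move R,goto A. Now: state=A, head=4, tape[0..5]=000000 (head:     ^)
Step 7: in state A at pos 4, read 0 -> (A,0)->write 0,move R,goto C. Now: state=C, head=5, tape[0..6]=0000000 (head:      ^)

Answer: C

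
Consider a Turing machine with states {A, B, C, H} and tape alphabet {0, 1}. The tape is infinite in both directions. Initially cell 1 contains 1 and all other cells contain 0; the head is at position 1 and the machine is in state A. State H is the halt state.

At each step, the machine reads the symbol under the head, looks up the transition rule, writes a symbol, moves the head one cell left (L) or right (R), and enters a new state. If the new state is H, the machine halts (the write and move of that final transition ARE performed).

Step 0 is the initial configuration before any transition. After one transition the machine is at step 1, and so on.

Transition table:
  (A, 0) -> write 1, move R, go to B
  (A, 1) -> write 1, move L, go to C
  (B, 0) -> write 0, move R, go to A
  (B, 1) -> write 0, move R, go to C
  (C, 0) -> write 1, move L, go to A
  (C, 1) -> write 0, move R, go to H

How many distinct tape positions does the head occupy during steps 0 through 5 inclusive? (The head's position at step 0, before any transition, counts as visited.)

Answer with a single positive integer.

Step 1: in state A at pos 1, read 1 -> (A,1)->write 1,move L,goto C. Now: state=C, head=0, tape[-1..2]=0010 (head:  ^)
Step 2: in state C at pos 0, read 0 -> (C,0)->write 1,move L,goto A. Now: state=A, head=-1, tape[-2..2]=00110 (head:  ^)
Step 3: in state A at pos -1, read 0 -> (A,0)->write 1,move R,goto B. Now: state=B, head=0, tape[-2..2]=01110 (head:   ^)
Step 4: in state B at pos 0, read 1 -> (B,1)->write 0,move R,goto C. Now: state=C, head=1, tape[-2..2]=01010 (head:    ^)
Step 5: in state C at pos 1, read 1 -> (C,1)->write 0,move R,goto H. Now: state=H, head=2, tape[-2..3]=010000 (head:     ^)
Head positions at steps 0..5: starting at 1, distinct positions visited = {-1, 0, 1, 2} -> 4 position(s)

Answer: 4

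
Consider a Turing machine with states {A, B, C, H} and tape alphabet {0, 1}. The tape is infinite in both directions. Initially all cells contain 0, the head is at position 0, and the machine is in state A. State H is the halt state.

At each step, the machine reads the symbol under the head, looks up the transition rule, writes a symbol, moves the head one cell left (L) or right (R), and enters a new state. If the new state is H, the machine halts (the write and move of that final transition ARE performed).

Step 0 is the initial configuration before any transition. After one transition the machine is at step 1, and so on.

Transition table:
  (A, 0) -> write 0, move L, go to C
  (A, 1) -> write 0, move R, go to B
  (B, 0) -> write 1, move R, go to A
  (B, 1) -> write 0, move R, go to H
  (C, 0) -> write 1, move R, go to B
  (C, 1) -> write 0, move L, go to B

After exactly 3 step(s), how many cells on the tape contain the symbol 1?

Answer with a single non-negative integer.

Step 1: in state A at pos 0, read 0 -> (A,0)->write 0,move L,goto C. Now: state=C, head=-1, tape[-2..1]=0000 (head:  ^)
Step 2: in state C at pos -1, read 0 -> (C,0)->write 1,move R,goto B. Now: state=B, head=0, tape[-2..1]=0100 (head:   ^)
Step 3: in state B at pos 0, read 0 -> (B,0)->write 1,move R,goto A. Now: state=A, head=1, tape[-2..2]=01100 (head:    ^)
Cells containing 1 after step 3: {-1, 0} -> 2 cell(s)

Answer: 2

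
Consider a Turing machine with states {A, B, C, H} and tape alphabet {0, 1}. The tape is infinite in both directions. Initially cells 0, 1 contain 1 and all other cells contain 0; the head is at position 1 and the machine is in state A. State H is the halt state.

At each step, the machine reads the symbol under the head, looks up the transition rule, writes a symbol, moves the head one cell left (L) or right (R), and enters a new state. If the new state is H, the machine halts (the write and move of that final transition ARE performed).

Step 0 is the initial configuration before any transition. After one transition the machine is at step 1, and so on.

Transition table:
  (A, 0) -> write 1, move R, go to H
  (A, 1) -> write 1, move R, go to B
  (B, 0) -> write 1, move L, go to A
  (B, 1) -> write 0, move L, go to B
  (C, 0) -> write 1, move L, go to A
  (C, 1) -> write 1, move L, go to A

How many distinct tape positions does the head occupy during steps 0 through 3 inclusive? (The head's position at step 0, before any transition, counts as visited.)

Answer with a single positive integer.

Step 1: in state A at pos 1, read 1 -> (A,1)->write 1,move R,goto B. Now: state=B, head=2, tape[-1..3]=01100 (head:    ^)
Step 2: in state B at pos 2, read 0 -> (B,0)->write 1,move L,goto A. Now: state=A, head=1, tape[-1..3]=01110 (head:   ^)
Step 3: in state A at pos 1, read 1 -> (A,1)->write 1,move R,goto B. Now: state=B, head=2, tape[-1..3]=01110 (head:    ^)
Head positions at steps 0..3: starting at 1, distinct positions visited = {1, 2} -> 2 position(s)

Answer: 2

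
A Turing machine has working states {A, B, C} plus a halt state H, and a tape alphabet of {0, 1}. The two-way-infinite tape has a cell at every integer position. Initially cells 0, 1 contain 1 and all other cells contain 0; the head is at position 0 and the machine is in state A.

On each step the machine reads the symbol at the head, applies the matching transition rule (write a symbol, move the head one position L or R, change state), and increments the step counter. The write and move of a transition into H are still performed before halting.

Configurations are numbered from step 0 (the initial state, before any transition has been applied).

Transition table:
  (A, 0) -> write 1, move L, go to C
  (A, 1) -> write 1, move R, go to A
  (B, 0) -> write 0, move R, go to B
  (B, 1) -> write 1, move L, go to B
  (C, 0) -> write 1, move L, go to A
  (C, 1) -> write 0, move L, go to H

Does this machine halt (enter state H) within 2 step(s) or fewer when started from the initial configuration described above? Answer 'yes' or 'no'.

Answer: no

Derivation:
Step 1: in state A at pos 0, read 1 -> (A,1)->write 1,move R,goto A. Now: state=A, head=1, tape[-1..2]=0110 (head:   ^)
Step 2: in state A at pos 1, read 1 -> (A,1)->write 1,move R,goto A. Now: state=A, head=2, tape[-1..3]=01100 (head:    ^)
After 2 step(s): state = A (not H) -> not halted within 2 -> no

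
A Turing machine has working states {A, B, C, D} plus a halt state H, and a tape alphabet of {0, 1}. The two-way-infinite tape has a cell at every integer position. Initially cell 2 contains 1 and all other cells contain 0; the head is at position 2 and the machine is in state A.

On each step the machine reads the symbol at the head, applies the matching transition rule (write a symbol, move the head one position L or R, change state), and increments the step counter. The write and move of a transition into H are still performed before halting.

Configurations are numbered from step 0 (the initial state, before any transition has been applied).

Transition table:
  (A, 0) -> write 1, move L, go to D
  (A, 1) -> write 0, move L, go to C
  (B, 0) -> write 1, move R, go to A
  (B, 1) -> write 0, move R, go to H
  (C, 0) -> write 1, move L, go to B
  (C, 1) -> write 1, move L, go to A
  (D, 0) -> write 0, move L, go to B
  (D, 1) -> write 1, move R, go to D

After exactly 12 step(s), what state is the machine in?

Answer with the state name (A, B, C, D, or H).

Answer: D

Derivation:
Step 1: in state A at pos 2, read 1 -> (A,1)->write 0,move L,goto C. Now: state=C, head=1, tape[0..3]=0000 (head:  ^)
Step 2: in state C at pos 1, read 0 -> (C,0)->write 1,move L,goto B. Now: state=B, head=0, tape[-1..3]=00100 (head:  ^)
Step 3: in state B at pos 0, read 0 -> (B,0)->write 1,move R,goto A. Now: state=A, head=1, tape[-1..3]=01100 (head:   ^)
Step 4: in state A at pos 1, read 1 -> (A,1)->write 0,move L,goto C. Now: state=C, head=0, tape[-1..3]=01000 (head:  ^)
Step 5: in state C at pos 0, read 1 -> (C,1)->write 1,move L,goto A. Now: state=A, head=-1, tape[-2..3]=001000 (head:  ^)
Step 6: in state A at pos -1, read 0 -> (A,0)->write 1,move L,goto D. Now: state=D, head=-2, tape[-3..3]=0011000 (head:  ^)
Step 7: in state D at pos -2, read 0 -> (D,0)->write 0,move L,goto B. Now: state=B, head=-3, tape[-4..3]=00011000 (head:  ^)
Step 8: in state B at pos -3, read 0 -> (B,0)->write 1,move R,goto A. Now: state=A, head=-2, tape[-4..3]=01011000 (head:   ^)
Step 9: in state A at pos -2, read 0 -> (A,0)->write 1,move L,goto D. Now: state=D, head=-3, tape[-4..3]=01111000 (head:  ^)
Step 10: in state D at pos -3, read 1 -> (D,1)->write 1,move R,goto D. Now: state=D, head=-2, tape[-4..3]=01111000 (head:   ^)
Step 11: in state D at pos -2, read 1 -> (D,1)->write 1,move R,goto D. Now: state=D, head=-1, tape[-4..3]=01111000 (head:    ^)
Step 12: in state D at pos -1, read 1 -> (D,1)->write 1,move R,goto D. Now: state=D, head=0, tape[-4..3]=01111000 (head:     ^)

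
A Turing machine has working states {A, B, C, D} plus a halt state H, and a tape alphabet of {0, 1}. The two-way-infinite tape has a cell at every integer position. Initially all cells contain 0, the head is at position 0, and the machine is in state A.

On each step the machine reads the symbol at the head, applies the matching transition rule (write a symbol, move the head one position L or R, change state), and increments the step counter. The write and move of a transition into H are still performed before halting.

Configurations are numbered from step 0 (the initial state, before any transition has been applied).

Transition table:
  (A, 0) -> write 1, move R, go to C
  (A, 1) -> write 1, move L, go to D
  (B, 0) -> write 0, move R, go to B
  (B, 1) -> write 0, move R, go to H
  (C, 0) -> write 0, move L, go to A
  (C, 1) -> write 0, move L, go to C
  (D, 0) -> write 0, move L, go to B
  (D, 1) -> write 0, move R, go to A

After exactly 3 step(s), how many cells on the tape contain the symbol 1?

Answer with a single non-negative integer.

Answer: 1

Derivation:
Step 1: in state A at pos 0, read 0 -> (A,0)->write 1,move R,goto C. Now: state=C, head=1, tape[-1..2]=0100 (head:   ^)
Step 2: in state C at pos 1, read 0 -> (C,0)->write 0,move L,goto A. Now: state=A, head=0, tape[-1..2]=0100 (head:  ^)
Step 3: in state A at pos 0, read 1 -> (A,1)->write 1,move L,goto D. Now: state=D, head=-1, tape[-2..2]=00100 (head:  ^)
Cells containing 1 after step 3: {0} -> 1 cell(s)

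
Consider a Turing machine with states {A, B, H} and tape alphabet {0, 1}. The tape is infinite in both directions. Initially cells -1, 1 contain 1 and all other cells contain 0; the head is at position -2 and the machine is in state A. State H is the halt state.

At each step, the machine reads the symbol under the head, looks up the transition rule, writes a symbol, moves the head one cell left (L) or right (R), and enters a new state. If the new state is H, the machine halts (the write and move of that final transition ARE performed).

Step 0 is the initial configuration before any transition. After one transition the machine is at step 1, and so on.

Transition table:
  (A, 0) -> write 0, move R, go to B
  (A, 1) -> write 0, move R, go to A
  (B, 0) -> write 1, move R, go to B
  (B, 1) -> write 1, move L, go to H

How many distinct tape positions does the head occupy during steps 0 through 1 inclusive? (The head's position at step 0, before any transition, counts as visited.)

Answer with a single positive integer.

Step 1: in state A at pos -2, read 0 -> (A,0)->write 0,move R,goto B. Now: state=B, head=-1, tape[-3..2]=001010 (head:   ^)
Head positions at steps 0..1: starting at -2, distinct positions visited = {-2, -1} -> 2 position(s)

Answer: 2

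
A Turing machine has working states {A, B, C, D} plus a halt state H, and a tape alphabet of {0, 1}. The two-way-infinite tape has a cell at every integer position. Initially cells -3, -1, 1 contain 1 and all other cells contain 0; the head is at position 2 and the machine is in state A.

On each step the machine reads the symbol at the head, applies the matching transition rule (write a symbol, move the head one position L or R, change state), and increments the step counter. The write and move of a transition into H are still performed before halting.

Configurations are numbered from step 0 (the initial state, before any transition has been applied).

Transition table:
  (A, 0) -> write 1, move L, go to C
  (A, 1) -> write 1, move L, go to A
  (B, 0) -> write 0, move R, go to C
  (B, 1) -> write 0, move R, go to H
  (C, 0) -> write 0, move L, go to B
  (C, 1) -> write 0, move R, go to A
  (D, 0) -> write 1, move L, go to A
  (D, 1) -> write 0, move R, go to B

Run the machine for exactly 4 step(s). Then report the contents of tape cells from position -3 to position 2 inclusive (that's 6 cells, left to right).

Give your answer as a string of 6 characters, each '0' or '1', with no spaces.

Step 1: in state A at pos 2, read 0 -> (A,0)->write 1,move L,goto C. Now: state=C, head=1, tape[-4..3]=01010110 (head:      ^)
Step 2: in state C at pos 1, read 1 -> (C,1)->write 0,move R,goto A. Now: state=A, head=2, tape[-4..3]=01010010 (head:       ^)
Step 3: in state A at pos 2, read 1 -> (A,1)->write 1,move L,goto A. Now: state=A, head=1, tape[-4..3]=01010010 (head:      ^)
Step 4: in state A at pos 1, read 0 -> (A,0)->write 1,move L,goto C. Now: state=C, head=0, tape[-4..3]=01010110 (head:     ^)

Answer: 101011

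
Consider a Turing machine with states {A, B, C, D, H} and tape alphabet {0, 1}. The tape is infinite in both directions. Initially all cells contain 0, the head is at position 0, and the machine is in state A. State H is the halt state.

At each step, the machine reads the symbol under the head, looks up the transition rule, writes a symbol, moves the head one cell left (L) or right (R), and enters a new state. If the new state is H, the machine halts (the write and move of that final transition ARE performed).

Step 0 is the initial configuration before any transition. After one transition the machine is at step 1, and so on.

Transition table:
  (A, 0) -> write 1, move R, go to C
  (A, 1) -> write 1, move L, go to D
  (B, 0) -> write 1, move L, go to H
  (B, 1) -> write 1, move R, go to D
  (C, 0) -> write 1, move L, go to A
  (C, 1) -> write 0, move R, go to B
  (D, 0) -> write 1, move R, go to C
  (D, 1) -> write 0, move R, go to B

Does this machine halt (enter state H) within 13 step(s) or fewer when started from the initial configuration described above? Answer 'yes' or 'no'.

Step 1: in state A at pos 0, read 0 -> (A,0)->write 1,move R,goto C. Now: state=C, head=1, tape[-1..2]=0100 (head:   ^)
Step 2: in state C at pos 1, read 0 -> (C,0)->write 1,move L,goto A. Now: state=A, head=0, tape[-1..2]=0110 (head:  ^)
Step 3: in state A at pos 0, read 1 -> (A,1)->write 1,move L,goto D. Now: state=D, head=-1, tape[-2..2]=00110 (head:  ^)
Step 4: in state D at pos -1, read 0 -> (D,0)->write 1,move R,goto C. Now: state=C, head=0, tape[-2..2]=01110 (head:   ^)
Step 5: in state C at pos 0, read 1 -> (C,1)->write 0,move R,goto B. Now: state=B, head=1, tape[-2..2]=01010 (head:    ^)
Step 6: in state B at pos 1, read 1 -> (B,1)->write 1,move R,goto D. Now: state=D, head=2, tape[-2..3]=010100 (head:     ^)
Step 7: in state D at pos 2, read 0 -> (D,0)->write 1,move R,goto C. Now: state=C, head=3, tape[-2..4]=0101100 (head:      ^)
Step 8: in state C at pos 3, read 0 -> (C,0)->write 1,move L,goto A. Now: state=A, head=2, tape[-2..4]=0101110 (head:     ^)
Step 9: in state A at pos 2, read 1 -> (A,1)->write 1,move L,goto D. Now: state=D, head=1, tape[-2..4]=0101110 (head:    ^)
Step 10: in state D at pos 1, read 1 -> (D,1)->write 0,move R,goto B. Now: state=B, head=2, tape[-2..4]=0100110 (head:     ^)
Step 11: in state B at pos 2, read 1 -> (B,1)->write 1,move R,goto D. Now: state=D, head=3, tape[-2..4]=0100110 (head:      ^)
Step 12: in state D at pos 3, read 1 -> (D,1)->write 0,move R,goto B. Now: state=B, head=4, tape[-2..5]=01001000 (head:       ^)
Step 13: in state B at pos 4, read 0 -> (B,0)->write 1,move L,goto H. Now: state=H, head=3, tape[-2..5]=01001010 (head:      ^)
State H reached at step 13; 13 <= 13 -> yes

Answer: yes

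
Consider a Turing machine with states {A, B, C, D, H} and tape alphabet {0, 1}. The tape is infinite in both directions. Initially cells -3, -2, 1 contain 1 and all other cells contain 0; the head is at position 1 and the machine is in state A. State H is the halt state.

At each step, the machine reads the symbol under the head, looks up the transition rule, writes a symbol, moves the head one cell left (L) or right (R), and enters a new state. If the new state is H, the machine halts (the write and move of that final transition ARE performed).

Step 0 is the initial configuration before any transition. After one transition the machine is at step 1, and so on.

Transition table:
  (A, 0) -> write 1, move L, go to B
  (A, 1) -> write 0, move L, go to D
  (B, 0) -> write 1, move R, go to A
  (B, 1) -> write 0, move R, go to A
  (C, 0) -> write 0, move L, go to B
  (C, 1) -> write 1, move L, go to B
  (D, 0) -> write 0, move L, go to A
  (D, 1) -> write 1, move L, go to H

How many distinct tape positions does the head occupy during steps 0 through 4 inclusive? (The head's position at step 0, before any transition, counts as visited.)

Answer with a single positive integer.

Answer: 4

Derivation:
Step 1: in state A at pos 1, read 1 -> (A,1)->write 0,move L,goto D. Now: state=D, head=0, tape[-4..2]=0110000 (head:     ^)
Step 2: in state D at pos 0, read 0 -> (D,0)->write 0,move L,goto A. Now: state=A, head=-1, tape[-4..2]=0110000 (head:    ^)
Step 3: in state A at pos -1, read 0 -> (A,0)->write 1,move L,goto B. Now: state=B, head=-2, tape[-4..2]=0111000 (head:   ^)
Step 4: in state B at pos -2, read 1 -> (B,1)->write 0,move R,goto A. Now: state=A, head=-1, tape[-4..2]=0101000 (head:    ^)
Head positions at steps 0..4: starting at 1, distinct positions visited = {-2, -1, 0, 1} -> 4 position(s)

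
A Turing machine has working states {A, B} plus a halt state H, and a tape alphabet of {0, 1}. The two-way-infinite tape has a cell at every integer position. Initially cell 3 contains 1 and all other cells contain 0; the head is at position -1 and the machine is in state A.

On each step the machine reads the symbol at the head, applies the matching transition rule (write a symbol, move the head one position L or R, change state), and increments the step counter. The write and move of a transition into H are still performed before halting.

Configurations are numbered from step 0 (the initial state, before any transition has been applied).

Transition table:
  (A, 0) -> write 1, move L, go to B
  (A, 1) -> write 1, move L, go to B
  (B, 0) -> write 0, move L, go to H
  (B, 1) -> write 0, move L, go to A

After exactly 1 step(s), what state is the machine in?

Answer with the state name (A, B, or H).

Step 1: in state A at pos -1, read 0 -> (A,0)->write 1,move L,goto B. Now: state=B, head=-2, tape[-3..4]=00100010 (head:  ^)

Answer: B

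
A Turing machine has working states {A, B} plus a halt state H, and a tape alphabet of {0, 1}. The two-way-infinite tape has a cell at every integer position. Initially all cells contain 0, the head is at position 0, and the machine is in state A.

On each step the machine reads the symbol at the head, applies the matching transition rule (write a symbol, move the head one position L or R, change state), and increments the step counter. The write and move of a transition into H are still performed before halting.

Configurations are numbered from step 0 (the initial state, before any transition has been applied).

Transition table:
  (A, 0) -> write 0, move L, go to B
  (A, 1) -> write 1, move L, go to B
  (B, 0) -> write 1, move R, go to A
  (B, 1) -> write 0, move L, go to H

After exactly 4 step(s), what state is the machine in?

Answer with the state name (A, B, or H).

Step 1: in state A at pos 0, read 0 -> (A,0)->write 0,move L,goto B. Now: state=B, head=-1, tape[-2..1]=0000 (head:  ^)
Step 2: in state B at pos -1, read 0 -> (B,0)->write 1,move R,goto A. Now: state=A, head=0, tape[-2..1]=0100 (head:   ^)
Step 3: in state A at pos 0, read 0 -> (A,0)->write 0,move L,goto B. Now: state=B, head=-1, tape[-2..1]=0100 (head:  ^)
Step 4: in state B at pos -1, read 1 -> (B,1)->write 0,move L,goto H. Now: state=H, head=-2, tape[-3..1]=00000 (head:  ^)

Answer: H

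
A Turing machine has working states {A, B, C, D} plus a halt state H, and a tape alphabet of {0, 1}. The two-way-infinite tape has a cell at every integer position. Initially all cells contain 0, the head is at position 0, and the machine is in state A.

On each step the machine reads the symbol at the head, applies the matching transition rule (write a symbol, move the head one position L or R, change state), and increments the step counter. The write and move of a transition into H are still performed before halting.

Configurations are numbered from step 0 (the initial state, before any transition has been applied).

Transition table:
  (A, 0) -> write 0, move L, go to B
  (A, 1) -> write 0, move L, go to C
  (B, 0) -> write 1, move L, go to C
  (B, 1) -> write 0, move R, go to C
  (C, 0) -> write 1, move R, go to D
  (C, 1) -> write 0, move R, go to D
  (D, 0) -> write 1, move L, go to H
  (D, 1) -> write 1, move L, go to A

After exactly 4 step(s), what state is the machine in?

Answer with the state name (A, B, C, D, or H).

Step 1: in state A at pos 0, read 0 -> (A,0)->write 0,move L,goto B. Now: state=B, head=-1, tape[-2..1]=0000 (head:  ^)
Step 2: in state B at pos -1, read 0 -> (B,0)->write 1,move L,goto C. Now: state=C, head=-2, tape[-3..1]=00100 (head:  ^)
Step 3: in state C at pos -2, read 0 -> (C,0)->write 1,move R,goto D. Now: state=D, head=-1, tape[-3..1]=01100 (head:   ^)
Step 4: in state D at pos -1, read 1 -> (D,1)->write 1,move L,goto A. Now: state=A, head=-2, tape[-3..1]=01100 (head:  ^)

Answer: A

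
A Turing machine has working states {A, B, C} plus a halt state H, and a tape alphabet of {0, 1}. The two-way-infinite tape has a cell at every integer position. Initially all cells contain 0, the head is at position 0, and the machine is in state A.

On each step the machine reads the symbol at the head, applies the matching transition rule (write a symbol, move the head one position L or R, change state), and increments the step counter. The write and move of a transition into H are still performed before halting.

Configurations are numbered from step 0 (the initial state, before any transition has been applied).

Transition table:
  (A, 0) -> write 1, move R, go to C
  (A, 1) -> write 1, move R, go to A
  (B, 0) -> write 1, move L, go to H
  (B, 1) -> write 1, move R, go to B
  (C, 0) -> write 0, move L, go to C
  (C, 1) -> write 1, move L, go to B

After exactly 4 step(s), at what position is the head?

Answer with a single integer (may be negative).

Step 1: in state A at pos 0, read 0 -> (A,0)->write 1,move R,goto C. Now: state=C, head=1, tape[-1..2]=0100 (head:   ^)
Step 2: in state C at pos 1, read 0 -> (C,0)->write 0,move L,goto C. Now: state=C, head=0, tape[-1..2]=0100 (head:  ^)
Step 3: in state C at pos 0, read 1 -> (C,1)->write 1,move L,goto B. Now: state=B, head=-1, tape[-2..2]=00100 (head:  ^)
Step 4: in state B at pos -1, read 0 -> (B,0)->write 1,move L,goto H. Now: state=H, head=-2, tape[-3..2]=001100 (head:  ^)

Answer: -2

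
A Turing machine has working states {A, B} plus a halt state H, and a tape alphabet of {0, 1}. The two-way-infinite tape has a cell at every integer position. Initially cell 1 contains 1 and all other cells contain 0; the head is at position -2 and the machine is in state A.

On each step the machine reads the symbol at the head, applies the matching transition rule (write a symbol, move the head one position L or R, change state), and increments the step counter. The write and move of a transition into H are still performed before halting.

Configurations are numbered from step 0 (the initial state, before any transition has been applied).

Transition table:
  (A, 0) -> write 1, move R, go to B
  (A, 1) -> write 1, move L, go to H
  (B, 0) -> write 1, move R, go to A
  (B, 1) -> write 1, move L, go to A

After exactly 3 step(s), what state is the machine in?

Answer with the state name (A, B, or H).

Step 1: in state A at pos -2, read 0 -> (A,0)->write 1,move R,goto B. Now: state=B, head=-1, tape[-3..2]=010010 (head:   ^)
Step 2: in state B at pos -1, read 0 -> (B,0)->write 1,move R,goto A. Now: state=A, head=0, tape[-3..2]=011010 (head:    ^)
Step 3: in state A at pos 0, read 0 -> (A,0)->write 1,move R,goto B. Now: state=B, head=1, tape[-3..2]=011110 (head:     ^)

Answer: B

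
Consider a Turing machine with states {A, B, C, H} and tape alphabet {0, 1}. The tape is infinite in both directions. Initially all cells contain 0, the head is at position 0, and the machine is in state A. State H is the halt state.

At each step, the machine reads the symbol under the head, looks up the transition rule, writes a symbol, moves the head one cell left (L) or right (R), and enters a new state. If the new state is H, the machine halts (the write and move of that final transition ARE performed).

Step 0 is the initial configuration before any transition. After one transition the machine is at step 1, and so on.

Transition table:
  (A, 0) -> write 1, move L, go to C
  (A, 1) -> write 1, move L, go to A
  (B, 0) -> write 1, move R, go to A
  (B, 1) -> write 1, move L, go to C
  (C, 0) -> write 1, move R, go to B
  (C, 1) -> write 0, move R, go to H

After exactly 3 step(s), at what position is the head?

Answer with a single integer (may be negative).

Answer: -1

Derivation:
Step 1: in state A at pos 0, read 0 -> (A,0)->write 1,move L,goto C. Now: state=C, head=-1, tape[-2..1]=0010 (head:  ^)
Step 2: in state C at pos -1, read 0 -> (C,0)->write 1,move R,goto B. Now: state=B, head=0, tape[-2..1]=0110 (head:   ^)
Step 3: in state B at pos 0, read 1 -> (B,1)->write 1,move L,goto C. Now: state=C, head=-1, tape[-2..1]=0110 (head:  ^)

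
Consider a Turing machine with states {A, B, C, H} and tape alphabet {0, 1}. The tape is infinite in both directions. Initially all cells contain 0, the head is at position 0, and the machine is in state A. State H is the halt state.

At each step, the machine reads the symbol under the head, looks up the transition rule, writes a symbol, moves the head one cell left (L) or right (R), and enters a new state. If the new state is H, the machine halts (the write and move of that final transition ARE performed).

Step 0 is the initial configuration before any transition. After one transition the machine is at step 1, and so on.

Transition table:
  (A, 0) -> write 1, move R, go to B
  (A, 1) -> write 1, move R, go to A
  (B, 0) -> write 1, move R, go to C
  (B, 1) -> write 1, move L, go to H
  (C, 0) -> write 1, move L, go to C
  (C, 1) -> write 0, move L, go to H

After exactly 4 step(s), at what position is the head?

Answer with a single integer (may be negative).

Step 1: in state A at pos 0, read 0 -> (A,0)->write 1,move R,goto B. Now: state=B, head=1, tape[-1..2]=0100 (head:   ^)
Step 2: in state B at pos 1, read 0 -> (B,0)->write 1,move R,goto C. Now: state=C, head=2, tape[-1..3]=01100 (head:    ^)
Step 3: in state C at pos 2, read 0 -> (C,0)->write 1,move L,goto C. Now: state=C, head=1, tape[-1..3]=01110 (head:   ^)
Step 4: in state C at pos 1, read 1 -> (C,1)->write 0,move L,goto H. Now: state=H, head=0, tape[-1..3]=01010 (head:  ^)

Answer: 0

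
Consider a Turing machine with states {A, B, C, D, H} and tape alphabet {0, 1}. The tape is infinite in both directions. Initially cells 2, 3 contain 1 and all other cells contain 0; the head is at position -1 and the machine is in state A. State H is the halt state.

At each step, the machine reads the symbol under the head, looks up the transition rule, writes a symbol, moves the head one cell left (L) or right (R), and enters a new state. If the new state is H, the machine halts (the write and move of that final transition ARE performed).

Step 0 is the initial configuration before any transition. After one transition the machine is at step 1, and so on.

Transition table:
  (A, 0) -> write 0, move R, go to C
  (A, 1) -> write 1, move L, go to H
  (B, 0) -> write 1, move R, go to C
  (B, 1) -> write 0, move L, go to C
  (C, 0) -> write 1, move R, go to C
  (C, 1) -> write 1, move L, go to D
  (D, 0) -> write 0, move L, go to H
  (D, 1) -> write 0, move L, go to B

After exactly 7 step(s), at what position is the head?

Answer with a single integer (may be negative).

Step 1: in state A at pos -1, read 0 -> (A,0)->write 0,move R,goto C. Now: state=C, head=0, tape[-2..4]=0000110 (head:   ^)
Step 2: in state C at pos 0, read 0 -> (C,0)->write 1,move R,goto C. Now: state=C, head=1, tape[-2..4]=0010110 (head:    ^)
Step 3: in state C at pos 1, read 0 -> (C,0)->write 1,move R,goto C. Now: state=C, head=2, tape[-2..4]=0011110 (head:     ^)
Step 4: in state C at pos 2, read 1 -> (C,1)->write 1,move L,goto D. Now: state=D, head=1, tape[-2..4]=0011110 (head:    ^)
Step 5: in state D at pos 1, read 1 -> (D,1)->write 0,move L,goto B. Now: state=B, head=0, tape[-2..4]=0010110 (head:   ^)
Step 6: in state B at pos 0, read 1 -> (B,1)->write 0,move L,goto C. Now: state=C, head=-1, tape[-2..4]=0000110 (head:  ^)
Step 7: in state C at pos -1, read 0 -> (C,0)->write 1,move R,goto C. Now: state=C, head=0, tape[-2..4]=0100110 (head:   ^)

Answer: 0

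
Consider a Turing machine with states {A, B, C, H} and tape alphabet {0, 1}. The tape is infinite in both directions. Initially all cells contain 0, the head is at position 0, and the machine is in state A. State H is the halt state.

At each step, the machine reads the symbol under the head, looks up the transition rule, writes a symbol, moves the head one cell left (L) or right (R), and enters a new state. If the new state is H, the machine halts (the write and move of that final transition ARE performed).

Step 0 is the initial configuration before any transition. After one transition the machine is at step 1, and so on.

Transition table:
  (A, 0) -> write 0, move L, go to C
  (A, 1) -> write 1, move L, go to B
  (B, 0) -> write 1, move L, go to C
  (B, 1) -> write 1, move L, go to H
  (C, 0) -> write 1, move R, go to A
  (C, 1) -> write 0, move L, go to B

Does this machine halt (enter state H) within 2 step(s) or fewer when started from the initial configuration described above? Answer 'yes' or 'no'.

Answer: no

Derivation:
Step 1: in state A at pos 0, read 0 -> (A,0)->write 0,move L,goto C. Now: state=C, head=-1, tape[-2..1]=0000 (head:  ^)
Step 2: in state C at pos -1, read 0 -> (C,0)->write 1,move R,goto A. Now: state=A, head=0, tape[-2..1]=0100 (head:   ^)
After 2 step(s): state = A (not H) -> not halted within 2 -> no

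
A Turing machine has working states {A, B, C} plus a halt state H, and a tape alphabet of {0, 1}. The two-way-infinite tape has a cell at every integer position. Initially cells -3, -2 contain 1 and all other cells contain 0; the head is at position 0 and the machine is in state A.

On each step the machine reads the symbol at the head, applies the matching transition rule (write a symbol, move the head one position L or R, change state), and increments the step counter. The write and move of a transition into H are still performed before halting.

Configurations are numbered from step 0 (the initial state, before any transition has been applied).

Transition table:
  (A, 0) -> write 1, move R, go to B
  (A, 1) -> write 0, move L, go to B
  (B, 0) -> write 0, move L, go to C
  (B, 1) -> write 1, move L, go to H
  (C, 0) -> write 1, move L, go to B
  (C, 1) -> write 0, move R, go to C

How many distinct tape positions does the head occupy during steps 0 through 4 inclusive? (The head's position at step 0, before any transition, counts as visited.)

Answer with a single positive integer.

Step 1: in state A at pos 0, read 0 -> (A,0)->write 1,move R,goto B. Now: state=B, head=1, tape[-4..2]=0110100 (head:      ^)
Step 2: in state B at pos 1, read 0 -> (B,0)->write 0,move L,goto C. Now: state=C, head=0, tape[-4..2]=0110100 (head:     ^)
Step 3: in state C at pos 0, read 1 -> (C,1)->write 0,move R,goto C. Now: state=C, head=1, tape[-4..2]=0110000 (head:      ^)
Step 4: in state C at pos 1, read 0 -> (C,0)->write 1,move L,goto B. Now: state=B, head=0, tape[-4..2]=0110010 (head:     ^)
Head positions at steps 0..4: starting at 0, distinct positions visited = {0, 1} -> 2 position(s)

Answer: 2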